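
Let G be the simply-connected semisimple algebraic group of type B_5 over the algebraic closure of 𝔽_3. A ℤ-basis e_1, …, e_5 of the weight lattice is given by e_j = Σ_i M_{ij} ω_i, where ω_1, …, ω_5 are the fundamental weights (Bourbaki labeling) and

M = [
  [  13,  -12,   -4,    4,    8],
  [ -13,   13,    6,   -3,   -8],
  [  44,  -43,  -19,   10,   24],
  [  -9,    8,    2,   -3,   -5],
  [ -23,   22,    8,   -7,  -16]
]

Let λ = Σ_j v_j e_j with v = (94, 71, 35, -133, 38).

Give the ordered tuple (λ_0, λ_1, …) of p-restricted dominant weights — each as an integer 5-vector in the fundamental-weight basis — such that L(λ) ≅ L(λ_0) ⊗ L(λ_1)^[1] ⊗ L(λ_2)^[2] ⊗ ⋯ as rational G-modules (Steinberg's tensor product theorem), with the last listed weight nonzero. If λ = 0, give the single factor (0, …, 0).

Compute c_i = Σ_j M_{ij} v_j with v = (94, 71, 35, -133, 38):
  c_1 = 13*94 + -12*71 + -4*35 + 4*-133 + 8*38 = 2
  c_2 = -13*94 + 13*71 + 6*35 + -3*-133 + -8*38 = 6
  c_3 = 44*94 + -43*71 + -19*35 + 10*-133 + 24*38 = 0
  c_4 = -9*94 + 8*71 + 2*35 + -3*-133 + -5*38 = 1
  c_5 = -23*94 + 22*71 + 8*35 + -7*-133 + -16*38 = 3
Base-3 expansion of each c_i:
  c_1 = 2 = 2·3^0
  c_2 = 6 = 0·3^0 + 2·3^1
  c_3 = 0
  c_4 = 1 = 1·3^0
  c_5 = 3 = 0·3^0 + 1·3^1
p-restricted factor λ_0 = (2, 0, 0, 1, 0)
p-restricted factor λ_1 = (0, 2, 0, 0, 1)

((2, 0, 0, 1, 0), (0, 2, 0, 0, 1))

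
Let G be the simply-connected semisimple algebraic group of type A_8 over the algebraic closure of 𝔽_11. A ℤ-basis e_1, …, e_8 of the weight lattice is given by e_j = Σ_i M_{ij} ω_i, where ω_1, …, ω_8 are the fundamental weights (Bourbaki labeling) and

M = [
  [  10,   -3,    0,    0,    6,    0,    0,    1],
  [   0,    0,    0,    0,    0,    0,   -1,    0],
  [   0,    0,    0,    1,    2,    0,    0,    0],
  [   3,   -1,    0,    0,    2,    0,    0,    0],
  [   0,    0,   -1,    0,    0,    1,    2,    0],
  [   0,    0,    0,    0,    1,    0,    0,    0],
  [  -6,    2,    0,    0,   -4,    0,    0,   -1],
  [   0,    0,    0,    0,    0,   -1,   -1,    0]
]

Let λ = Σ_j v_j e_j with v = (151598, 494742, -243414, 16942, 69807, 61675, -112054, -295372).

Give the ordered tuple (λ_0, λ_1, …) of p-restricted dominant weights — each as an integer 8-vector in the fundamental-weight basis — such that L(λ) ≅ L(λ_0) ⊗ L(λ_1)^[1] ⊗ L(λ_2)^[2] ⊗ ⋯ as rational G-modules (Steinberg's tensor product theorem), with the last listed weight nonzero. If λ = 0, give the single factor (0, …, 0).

((3, 8, 4, 6, 10, 1, 10, 10), (9, 0, 9, 7, 2, 10, 7, 3), (6, 2, 6, 9, 9, 4, 1, 9), (6, 7, 7, 8, 5, 8, 6, 4), (10, 7, 10, 6, 5, 4, 6, 3))

Compute c_i = Σ_j M_{ij} v_j with v = (151598, 494742, -243414, 16942, 69807, 61675, -112054, -295372):
  c_1 = (10)·(151598) + (-3)·(494742) + (0)·(-243414) + (0)·(16942) + (6)·(69807) + (0)·(61675) + (0)·(-112054) + (1)·(-295372) = 155224
  c_2 = (0)·(151598) + (0)·(494742) + (0)·(-243414) + (0)·(16942) + (0)·(69807) + (0)·(61675) + (-1)·(-112054) + (0)·(-295372) = 112054
  c_3 = (0)·(151598) + (0)·(494742) + (0)·(-243414) + (1)·(16942) + (2)·(69807) + (0)·(61675) + (0)·(-112054) + (0)·(-295372) = 156556
  c_4 = (3)·(151598) + (-1)·(494742) + (0)·(-243414) + (0)·(16942) + (2)·(69807) + (0)·(61675) + (0)·(-112054) + (0)·(-295372) = 99666
  c_5 = (0)·(151598) + (0)·(494742) + (-1)·(-243414) + (0)·(16942) + (0)·(69807) + (1)·(61675) + (2)·(-112054) + (0)·(-295372) = 80981
  c_6 = (0)·(151598) + (0)·(494742) + (0)·(-243414) + (0)·(16942) + (1)·(69807) + (0)·(61675) + (0)·(-112054) + (0)·(-295372) = 69807
  c_7 = (-6)·(151598) + (2)·(494742) + (0)·(-243414) + (0)·(16942) + (-4)·(69807) + (0)·(61675) + (0)·(-112054) + (-1)·(-295372) = 96040
  c_8 = (0)·(151598) + (0)·(494742) + (0)·(-243414) + (0)·(16942) + (0)·(69807) + (-1)·(61675) + (-1)·(-112054) + (0)·(-295372) = 50379
Expand coordinatewise in base 11:
  c_1 = 155224 = 3·11^0 + 9·11^1 + 6·11^2 + 6·11^3 + 10·11^4
  c_2 = 112054 = 8·11^0 + 0·11^1 + 2·11^2 + 7·11^3 + 7·11^4
  c_3 = 156556 = 4·11^0 + 9·11^1 + 6·11^2 + 7·11^3 + 10·11^4
  c_4 = 99666 = 6·11^0 + 7·11^1 + 9·11^2 + 8·11^3 + 6·11^4
  c_5 = 80981 = 10·11^0 + 2·11^1 + 9·11^2 + 5·11^3 + 5·11^4
  c_6 = 69807 = 1·11^0 + 10·11^1 + 4·11^2 + 8·11^3 + 4·11^4
  c_7 = 96040 = 10·11^0 + 7·11^1 + 1·11^2 + 6·11^3 + 6·11^4
  c_8 = 50379 = 10·11^0 + 3·11^1 + 9·11^2 + 4·11^3 + 3·11^4
p-restricted factor λ_0 = (3, 8, 4, 6, 10, 1, 10, 10)
p-restricted factor λ_1 = (9, 0, 9, 7, 2, 10, 7, 3)
p-restricted factor λ_2 = (6, 2, 6, 9, 9, 4, 1, 9)
p-restricted factor λ_3 = (6, 7, 7, 8, 5, 8, 6, 4)
p-restricted factor λ_4 = (10, 7, 10, 6, 5, 4, 6, 3)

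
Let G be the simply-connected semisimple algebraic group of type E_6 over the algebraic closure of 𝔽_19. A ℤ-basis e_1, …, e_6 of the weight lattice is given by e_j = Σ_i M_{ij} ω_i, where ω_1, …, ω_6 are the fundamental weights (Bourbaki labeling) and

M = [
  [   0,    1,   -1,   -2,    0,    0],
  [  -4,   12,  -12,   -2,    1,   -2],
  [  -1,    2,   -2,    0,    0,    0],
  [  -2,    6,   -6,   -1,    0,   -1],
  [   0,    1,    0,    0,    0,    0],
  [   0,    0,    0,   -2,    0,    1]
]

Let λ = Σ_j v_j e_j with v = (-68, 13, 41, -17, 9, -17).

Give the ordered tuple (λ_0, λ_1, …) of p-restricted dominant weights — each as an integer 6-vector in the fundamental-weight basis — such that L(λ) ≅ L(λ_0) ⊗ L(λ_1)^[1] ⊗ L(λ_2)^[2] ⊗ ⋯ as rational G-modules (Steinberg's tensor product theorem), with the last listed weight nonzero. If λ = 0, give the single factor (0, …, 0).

((6, 13, 12, 2, 13, 17),)

In the fundamental-weight basis, λ has coordinates c = M·v (v = (-68, 13, 41, -17, 9, -17)):
  c_1 = 0*-68 + 1*13 + -1*41 + -2*-17 + 0*9 + 0*-17 = 6
  c_2 = -4*-68 + 12*13 + -12*41 + -2*-17 + 1*9 + -2*-17 = 13
  c_3 = -1*-68 + 2*13 + -2*41 + 0*-17 + 0*9 + 0*-17 = 12
  c_4 = -2*-68 + 6*13 + -6*41 + -1*-17 + 0*9 + -1*-17 = 2
  c_5 = 0*-68 + 1*13 + 0*41 + 0*-17 + 0*9 + 0*-17 = 13
  c_6 = 0*-68 + 0*13 + 0*41 + -2*-17 + 0*9 + 1*-17 = 17
Writing each c_i in base p = 19:
  c_1 = 6 = 6·19^0
  c_2 = 13 = 13·19^0
  c_3 = 12 = 12·19^0
  c_4 = 2 = 2·19^0
  c_5 = 13 = 13·19^0
  c_6 = 17 = 17·19^0
Factor λ_0 = (6, 13, 12, 2, 13, 17)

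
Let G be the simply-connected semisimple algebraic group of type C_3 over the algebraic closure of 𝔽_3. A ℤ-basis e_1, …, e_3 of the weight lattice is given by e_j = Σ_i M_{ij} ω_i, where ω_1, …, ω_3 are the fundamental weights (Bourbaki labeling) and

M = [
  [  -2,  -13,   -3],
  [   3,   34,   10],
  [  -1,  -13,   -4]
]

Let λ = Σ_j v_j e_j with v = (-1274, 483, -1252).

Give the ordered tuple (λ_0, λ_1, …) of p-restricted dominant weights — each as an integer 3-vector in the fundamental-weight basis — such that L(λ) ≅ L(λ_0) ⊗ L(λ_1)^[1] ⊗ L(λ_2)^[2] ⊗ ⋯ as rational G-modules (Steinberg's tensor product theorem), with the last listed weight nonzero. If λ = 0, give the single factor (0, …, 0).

Converting to the ω-basis (c_i = row i of M dotted with v = (-1274, 483, -1252)):
  c_1 = (-2)·(-1274) + (-13)·(483) + (-3)·(-1252) = 25
  c_2 = (3)·(-1274) + (34)·(483) + (10)·(-1252) = 80
  c_3 = (-1)·(-1274) + (-13)·(483) + (-4)·(-1252) = 3
Writing each c_i in base p = 3:
  c_1 = 25 = 1·3^0 + 2·3^1 + 2·3^2
  c_2 = 80 = 2·3^0 + 2·3^1 + 2·3^2 + 2·3^3
  c_3 = 3 = 0·3^0 + 1·3^1
p-restricted factor λ_0 = (1, 2, 0)
p-restricted factor λ_1 = (2, 2, 1)
p-restricted factor λ_2 = (2, 2, 0)
p-restricted factor λ_3 = (0, 2, 0)

((1, 2, 0), (2, 2, 1), (2, 2, 0), (0, 2, 0))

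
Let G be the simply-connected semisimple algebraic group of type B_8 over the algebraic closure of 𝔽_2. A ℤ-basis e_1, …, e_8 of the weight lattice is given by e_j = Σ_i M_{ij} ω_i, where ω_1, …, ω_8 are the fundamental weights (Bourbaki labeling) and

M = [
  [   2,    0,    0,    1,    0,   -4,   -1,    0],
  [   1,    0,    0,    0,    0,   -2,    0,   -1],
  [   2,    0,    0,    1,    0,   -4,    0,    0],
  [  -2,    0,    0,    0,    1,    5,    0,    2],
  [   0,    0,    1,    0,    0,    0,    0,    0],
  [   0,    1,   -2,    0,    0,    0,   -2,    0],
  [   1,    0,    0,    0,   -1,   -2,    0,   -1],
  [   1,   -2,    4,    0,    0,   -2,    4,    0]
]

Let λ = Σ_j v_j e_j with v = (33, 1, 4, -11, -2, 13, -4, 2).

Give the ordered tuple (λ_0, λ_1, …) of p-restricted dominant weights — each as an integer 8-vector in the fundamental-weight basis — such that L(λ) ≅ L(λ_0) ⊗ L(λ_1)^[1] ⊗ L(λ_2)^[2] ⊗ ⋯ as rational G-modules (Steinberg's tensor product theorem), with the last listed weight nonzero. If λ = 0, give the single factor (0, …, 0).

((1, 1, 1, 1, 0, 1, 1, 1), (1, 0, 1, 0, 0, 0, 1, 0), (1, 1, 0, 0, 1, 0, 1, 1))

In the fundamental-weight basis, λ has coordinates c = M·v (v = (33, 1, 4, -11, -2, 13, -4, 2)):
  c_1 = 2·33 + 0·1 + 0·4 + (1)·(-11) + (0)·(-2) + (-4)·(13) + (-1)·(-4) + 0·2 = 7
  c_2 = 1·33 + 0·1 + 0·4 + (0)·(-11) + (0)·(-2) + (-2)·(13) + (0)·(-4) + (-1)·(2) = 5
  c_3 = 2·33 + 0·1 + 0·4 + (1)·(-11) + (0)·(-2) + (-4)·(13) + (0)·(-4) + 0·2 = 3
  c_4 = (-2)·(33) + 0·1 + 0·4 + (0)·(-11) + (1)·(-2) + 5·13 + (0)·(-4) + 2·2 = 1
  c_5 = 0·33 + 0·1 + 1·4 + (0)·(-11) + (0)·(-2) + 0·13 + (0)·(-4) + 0·2 = 4
  c_6 = 0·33 + 1·1 + (-2)·(4) + (0)·(-11) + (0)·(-2) + 0·13 + (-2)·(-4) + 0·2 = 1
  c_7 = 1·33 + 0·1 + 0·4 + (0)·(-11) + (-1)·(-2) + (-2)·(13) + (0)·(-4) + (-1)·(2) = 7
  c_8 = 1·33 + (-2)·(1) + 4·4 + (0)·(-11) + (0)·(-2) + (-2)·(13) + (4)·(-4) + 0·2 = 5
Base-2 expansion of each c_i:
  c_1 = 7 = 1·2^0 + 1·2^1 + 1·2^2
  c_2 = 5 = 1·2^0 + 0·2^1 + 1·2^2
  c_3 = 3 = 1·2^0 + 1·2^1
  c_4 = 1 = 1·2^0
  c_5 = 4 = 0·2^0 + 0·2^1 + 1·2^2
  c_6 = 1 = 1·2^0
  c_7 = 7 = 1·2^0 + 1·2^1 + 1·2^2
  c_8 = 5 = 1·2^0 + 0·2^1 + 1·2^2
λ_0 = (1, 1, 1, 1, 0, 1, 1, 1)
λ_1 = (1, 0, 1, 0, 0, 0, 1, 0)
λ_2 = (1, 1, 0, 0, 1, 0, 1, 1)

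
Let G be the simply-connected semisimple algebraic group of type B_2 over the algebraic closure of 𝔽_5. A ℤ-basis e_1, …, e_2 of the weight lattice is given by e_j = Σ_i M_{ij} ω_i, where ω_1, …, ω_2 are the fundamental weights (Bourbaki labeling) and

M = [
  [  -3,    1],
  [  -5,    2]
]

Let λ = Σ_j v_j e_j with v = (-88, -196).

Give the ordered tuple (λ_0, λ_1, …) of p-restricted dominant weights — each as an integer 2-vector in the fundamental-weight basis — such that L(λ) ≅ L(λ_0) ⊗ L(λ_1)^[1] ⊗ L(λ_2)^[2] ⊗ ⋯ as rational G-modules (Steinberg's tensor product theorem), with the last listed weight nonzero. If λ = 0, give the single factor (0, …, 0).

((3, 3), (3, 4), (2, 1))

Converting to the ω-basis (c_i = row i of M dotted with v = (-88, -196)):
  c_1 = (-3)·(-88) + (1)·(-196) = 68
  c_2 = (-5)·(-88) + (2)·(-196) = 48
Writing each c_i in base p = 5:
  c_1 = 68 = 3·5^0 + 3·5^1 + 2·5^2
  c_2 = 48 = 3·5^0 + 4·5^1 + 1·5^2
λ_0 = (3, 3)
λ_1 = (3, 4)
λ_2 = (2, 1)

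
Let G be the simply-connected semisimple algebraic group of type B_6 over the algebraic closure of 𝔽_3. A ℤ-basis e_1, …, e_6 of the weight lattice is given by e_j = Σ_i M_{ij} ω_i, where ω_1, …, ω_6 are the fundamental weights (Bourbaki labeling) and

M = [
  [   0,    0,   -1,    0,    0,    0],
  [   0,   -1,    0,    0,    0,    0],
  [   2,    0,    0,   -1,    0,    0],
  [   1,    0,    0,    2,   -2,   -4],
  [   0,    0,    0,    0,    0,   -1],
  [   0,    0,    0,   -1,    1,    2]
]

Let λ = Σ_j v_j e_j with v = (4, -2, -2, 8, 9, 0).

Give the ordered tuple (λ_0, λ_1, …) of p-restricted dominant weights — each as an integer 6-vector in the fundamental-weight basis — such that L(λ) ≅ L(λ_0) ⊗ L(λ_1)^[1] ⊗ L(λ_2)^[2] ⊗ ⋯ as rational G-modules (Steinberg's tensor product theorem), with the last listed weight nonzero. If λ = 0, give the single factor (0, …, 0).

((2, 2, 0, 2, 0, 1),)

In the fundamental-weight basis, λ has coordinates c = M·v (v = (4, -2, -2, 8, 9, 0)):
  c_1 = 0·4 + (0)·(-2) + (-1)·(-2) + 0·8 + 0·9 + 0·0 = 2
  c_2 = 0·4 + (-1)·(-2) + (0)·(-2) + 0·8 + 0·9 + 0·0 = 2
  c_3 = 2·4 + (0)·(-2) + (0)·(-2) + (-1)·(8) + 0·9 + 0·0 = 0
  c_4 = 1·4 + (0)·(-2) + (0)·(-2) + 2·8 + (-2)·(9) + (-4)·(0) = 2
  c_5 = 0·4 + (0)·(-2) + (0)·(-2) + 0·8 + 0·9 + (-1)·(0) = 0
  c_6 = 0·4 + (0)·(-2) + (0)·(-2) + (-1)·(8) + 1·9 + 2·0 = 1
Expand coordinatewise in base 3:
  c_1 = 2 = 2·3^0
  c_2 = 2 = 2·3^0
  c_3 = 0
  c_4 = 2 = 2·3^0
  c_5 = 0
  c_6 = 1 = 1·3^0
λ_0 = (2, 2, 0, 2, 0, 1)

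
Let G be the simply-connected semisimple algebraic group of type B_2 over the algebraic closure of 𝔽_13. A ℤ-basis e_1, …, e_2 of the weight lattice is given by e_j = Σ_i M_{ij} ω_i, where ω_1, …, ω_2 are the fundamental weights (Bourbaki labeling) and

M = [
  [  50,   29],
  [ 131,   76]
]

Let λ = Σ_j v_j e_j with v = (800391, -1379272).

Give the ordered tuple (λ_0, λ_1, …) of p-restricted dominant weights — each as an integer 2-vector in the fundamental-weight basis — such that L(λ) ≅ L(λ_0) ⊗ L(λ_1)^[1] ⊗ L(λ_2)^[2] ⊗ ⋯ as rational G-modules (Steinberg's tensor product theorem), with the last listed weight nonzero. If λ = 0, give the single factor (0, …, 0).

((5, 3), (3, 1), (5, 1), (9, 12))

Converting to the ω-basis (c_i = row i of M dotted with v = (800391, -1379272)):
  c_1 = (50)·(800391) + (29)·(-1379272) = 20662
  c_2 = (131)·(800391) + (76)·(-1379272) = 26549
Expand coordinatewise in base 13:
  c_1 = 20662 = 5·13^0 + 3·13^1 + 5·13^2 + 9·13^3
  c_2 = 26549 = 3·13^0 + 1·13^1 + 1·13^2 + 12·13^3
Factor λ_0 = (5, 3)
Factor λ_1 = (3, 1)
Factor λ_2 = (5, 1)
Factor λ_3 = (9, 12)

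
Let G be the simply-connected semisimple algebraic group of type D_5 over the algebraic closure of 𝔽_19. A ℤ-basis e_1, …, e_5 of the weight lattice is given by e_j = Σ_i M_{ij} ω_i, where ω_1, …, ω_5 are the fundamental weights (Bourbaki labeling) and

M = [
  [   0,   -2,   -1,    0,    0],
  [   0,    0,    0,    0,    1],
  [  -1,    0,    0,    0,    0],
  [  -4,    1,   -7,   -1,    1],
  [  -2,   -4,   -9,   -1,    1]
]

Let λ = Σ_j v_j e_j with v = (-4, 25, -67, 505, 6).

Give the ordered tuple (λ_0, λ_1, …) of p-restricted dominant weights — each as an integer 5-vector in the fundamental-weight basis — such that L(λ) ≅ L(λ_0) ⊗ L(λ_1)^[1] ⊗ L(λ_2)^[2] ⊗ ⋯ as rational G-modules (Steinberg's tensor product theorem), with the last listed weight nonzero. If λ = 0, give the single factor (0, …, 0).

((17, 6, 4, 11, 12),)

Compute c_i = Σ_j M_{ij} v_j with v = (-4, 25, -67, 505, 6):
  c_1 = (0)·(-4) + (-2)·(25) + (-1)·(-67) + (0)·(505) + (0)·(6) = 17
  c_2 = (0)·(-4) + (0)·(25) + (0)·(-67) + (0)·(505) + (1)·(6) = 6
  c_3 = (-1)·(-4) + (0)·(25) + (0)·(-67) + (0)·(505) + (0)·(6) = 4
  c_4 = (-4)·(-4) + (1)·(25) + (-7)·(-67) + (-1)·(505) + (1)·(6) = 11
  c_5 = (-2)·(-4) + (-4)·(25) + (-9)·(-67) + (-1)·(505) + (1)·(6) = 12
p = 19; digits c_i = Σ_j d_{ij}·19^j, 0 ≤ d_{ij} < 19:
  c_1 = 17 = 17·19^0
  c_2 = 6 = 6·19^0
  c_3 = 4 = 4·19^0
  c_4 = 11 = 11·19^0
  c_5 = 12 = 12·19^0
Factor λ_0 = (17, 6, 4, 11, 12)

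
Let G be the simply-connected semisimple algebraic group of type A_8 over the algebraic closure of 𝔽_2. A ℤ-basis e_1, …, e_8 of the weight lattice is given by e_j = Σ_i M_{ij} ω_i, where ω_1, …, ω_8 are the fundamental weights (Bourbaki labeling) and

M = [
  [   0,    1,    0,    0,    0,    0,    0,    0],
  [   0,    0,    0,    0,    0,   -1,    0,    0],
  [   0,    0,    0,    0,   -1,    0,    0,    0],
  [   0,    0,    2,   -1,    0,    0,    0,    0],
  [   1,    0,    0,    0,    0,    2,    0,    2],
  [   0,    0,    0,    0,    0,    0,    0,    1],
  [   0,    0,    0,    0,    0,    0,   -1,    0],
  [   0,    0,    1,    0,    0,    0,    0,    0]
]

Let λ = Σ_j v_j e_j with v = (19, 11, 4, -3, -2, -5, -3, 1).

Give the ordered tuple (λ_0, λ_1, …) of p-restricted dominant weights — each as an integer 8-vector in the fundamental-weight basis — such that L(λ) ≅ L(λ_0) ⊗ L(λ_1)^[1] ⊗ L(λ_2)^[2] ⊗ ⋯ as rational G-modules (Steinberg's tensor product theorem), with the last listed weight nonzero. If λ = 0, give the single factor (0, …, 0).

((1, 1, 0, 1, 1, 1, 1, 0), (1, 0, 1, 1, 1, 0, 1, 0), (0, 1, 0, 0, 0, 0, 0, 1), (1, 0, 0, 1, 1, 0, 0, 0))

In the fundamental-weight basis, λ has coordinates c = M·v (v = (19, 11, 4, -3, -2, -5, -3, 1)):
  c_1 = (0)·(19) + (1)·(11) + (0)·(4) + (0)·(-3) + (0)·(-2) + (0)·(-5) + (0)·(-3) + (0)·(1) = 11
  c_2 = (0)·(19) + (0)·(11) + (0)·(4) + (0)·(-3) + (0)·(-2) + (-1)·(-5) + (0)·(-3) + (0)·(1) = 5
  c_3 = (0)·(19) + (0)·(11) + (0)·(4) + (0)·(-3) + (-1)·(-2) + (0)·(-5) + (0)·(-3) + (0)·(1) = 2
  c_4 = (0)·(19) + (0)·(11) + (2)·(4) + (-1)·(-3) + (0)·(-2) + (0)·(-5) + (0)·(-3) + (0)·(1) = 11
  c_5 = (1)·(19) + (0)·(11) + (0)·(4) + (0)·(-3) + (0)·(-2) + (2)·(-5) + (0)·(-3) + (2)·(1) = 11
  c_6 = (0)·(19) + (0)·(11) + (0)·(4) + (0)·(-3) + (0)·(-2) + (0)·(-5) + (0)·(-3) + (1)·(1) = 1
  c_7 = (0)·(19) + (0)·(11) + (0)·(4) + (0)·(-3) + (0)·(-2) + (0)·(-5) + (-1)·(-3) + (0)·(1) = 3
  c_8 = (0)·(19) + (0)·(11) + (1)·(4) + (0)·(-3) + (0)·(-2) + (0)·(-5) + (0)·(-3) + (0)·(1) = 4
Expand coordinatewise in base 2:
  c_1 = 11 = 1·2^0 + 1·2^1 + 0·2^2 + 1·2^3
  c_2 = 5 = 1·2^0 + 0·2^1 + 1·2^2
  c_3 = 2 = 0·2^0 + 1·2^1
  c_4 = 11 = 1·2^0 + 1·2^1 + 0·2^2 + 1·2^3
  c_5 = 11 = 1·2^0 + 1·2^1 + 0·2^2 + 1·2^3
  c_6 = 1 = 1·2^0
  c_7 = 3 = 1·2^0 + 1·2^1
  c_8 = 4 = 0·2^0 + 0·2^1 + 1·2^2
p-restricted factor λ_0 = (1, 1, 0, 1, 1, 1, 1, 0)
p-restricted factor λ_1 = (1, 0, 1, 1, 1, 0, 1, 0)
p-restricted factor λ_2 = (0, 1, 0, 0, 0, 0, 0, 1)
p-restricted factor λ_3 = (1, 0, 0, 1, 1, 0, 0, 0)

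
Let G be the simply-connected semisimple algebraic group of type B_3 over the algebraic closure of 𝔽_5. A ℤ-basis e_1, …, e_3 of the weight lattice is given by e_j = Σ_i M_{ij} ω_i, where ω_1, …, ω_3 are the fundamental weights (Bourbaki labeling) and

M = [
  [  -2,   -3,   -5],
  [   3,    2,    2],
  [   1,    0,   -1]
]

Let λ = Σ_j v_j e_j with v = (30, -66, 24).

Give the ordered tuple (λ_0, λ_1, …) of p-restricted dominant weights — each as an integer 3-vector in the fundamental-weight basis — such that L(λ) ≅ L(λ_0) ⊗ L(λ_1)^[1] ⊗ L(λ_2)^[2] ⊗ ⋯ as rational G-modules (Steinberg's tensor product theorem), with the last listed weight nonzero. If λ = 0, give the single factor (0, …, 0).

((3, 1, 1), (3, 1, 1))

ω-coordinates c = M·v, v = (30, -66, 24):
  c_1 = (-2)·(30) + (-3)·(-66) + (-5)·(24) = 18
  c_2 = 3·30 + (2)·(-66) + 2·24 = 6
  c_3 = 1·30 + (0)·(-66) + (-1)·(24) = 6
Writing each c_i in base p = 5:
  c_1 = 18 = 3·5^0 + 3·5^1
  c_2 = 6 = 1·5^0 + 1·5^1
  c_3 = 6 = 1·5^0 + 1·5^1
λ_0 = (3, 1, 1)
λ_1 = (3, 1, 1)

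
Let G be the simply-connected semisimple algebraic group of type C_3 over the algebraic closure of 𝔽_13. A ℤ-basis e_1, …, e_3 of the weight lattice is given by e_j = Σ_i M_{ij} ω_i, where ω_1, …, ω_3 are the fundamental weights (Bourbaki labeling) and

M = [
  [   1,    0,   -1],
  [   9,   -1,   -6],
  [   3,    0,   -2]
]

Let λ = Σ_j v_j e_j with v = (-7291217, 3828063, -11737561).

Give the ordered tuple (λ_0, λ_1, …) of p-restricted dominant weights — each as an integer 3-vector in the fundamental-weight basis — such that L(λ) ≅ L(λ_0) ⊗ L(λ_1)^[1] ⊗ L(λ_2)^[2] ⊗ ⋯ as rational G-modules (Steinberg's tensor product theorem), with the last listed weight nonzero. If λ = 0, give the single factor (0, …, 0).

In the fundamental-weight basis, λ has coordinates c = M·v (v = (-7291217, 3828063, -11737561)):
  c_1 = (1)·(-7291217) + 0·3828063 + (-1)·(-11737561) = 4446344
  c_2 = (9)·(-7291217) + (-1)·(3828063) + (-6)·(-11737561) = 976350
  c_3 = (3)·(-7291217) + 0·3828063 + (-2)·(-11737561) = 1601471
Base-13 expansion of each c_i:
  c_1 = 4446344 = 6·13^0 + 9·13^1 + 10·13^2 + 8·13^3 + 12·13^4 + 11·13^5
  c_2 = 976350 = 11·13^0 + 2·13^1 + 5·13^2 + 2·13^3 + 8·13^4 + 2·13^5
  c_3 = 1601471 = 1·13^0 + 2·13^1 + 12·13^2 + 0·13^3 + 4·13^4 + 4·13^5
p-restricted factor λ_0 = (6, 11, 1)
p-restricted factor λ_1 = (9, 2, 2)
p-restricted factor λ_2 = (10, 5, 12)
p-restricted factor λ_3 = (8, 2, 0)
p-restricted factor λ_4 = (12, 8, 4)
p-restricted factor λ_5 = (11, 2, 4)

((6, 11, 1), (9, 2, 2), (10, 5, 12), (8, 2, 0), (12, 8, 4), (11, 2, 4))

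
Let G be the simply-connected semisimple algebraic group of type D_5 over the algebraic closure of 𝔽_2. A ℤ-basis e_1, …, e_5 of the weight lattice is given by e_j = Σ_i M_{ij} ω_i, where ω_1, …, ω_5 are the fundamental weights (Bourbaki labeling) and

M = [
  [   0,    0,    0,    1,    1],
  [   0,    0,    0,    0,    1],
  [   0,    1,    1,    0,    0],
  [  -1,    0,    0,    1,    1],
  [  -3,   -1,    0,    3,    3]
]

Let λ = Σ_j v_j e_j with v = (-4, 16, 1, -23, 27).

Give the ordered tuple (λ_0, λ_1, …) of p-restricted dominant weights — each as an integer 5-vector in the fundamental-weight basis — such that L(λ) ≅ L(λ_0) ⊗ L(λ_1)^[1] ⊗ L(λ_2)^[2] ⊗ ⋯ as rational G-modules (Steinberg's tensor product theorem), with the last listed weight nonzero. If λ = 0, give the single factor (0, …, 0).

((0, 1, 1, 0, 0), (0, 1, 0, 0, 0), (1, 0, 0, 0, 0), (0, 1, 0, 1, 1), (0, 1, 1, 0, 0))

Converting to the ω-basis (c_i = row i of M dotted with v = (-4, 16, 1, -23, 27)):
  c_1 = (0)·(-4) + 0·16 + 0·1 + (1)·(-23) + 1·27 = 4
  c_2 = (0)·(-4) + 0·16 + 0·1 + (0)·(-23) + 1·27 = 27
  c_3 = (0)·(-4) + 1·16 + 1·1 + (0)·(-23) + 0·27 = 17
  c_4 = (-1)·(-4) + 0·16 + 0·1 + (1)·(-23) + 1·27 = 8
  c_5 = (-3)·(-4) + (-1)·(16) + 0·1 + (3)·(-23) + 3·27 = 8
Base-2 expansion of each c_i:
  c_1 = 4 = 0·2^0 + 0·2^1 + 1·2^2
  c_2 = 27 = 1·2^0 + 1·2^1 + 0·2^2 + 1·2^3 + 1·2^4
  c_3 = 17 = 1·2^0 + 0·2^1 + 0·2^2 + 0·2^3 + 1·2^4
  c_4 = 8 = 0·2^0 + 0·2^1 + 0·2^2 + 1·2^3
  c_5 = 8 = 0·2^0 + 0·2^1 + 0·2^2 + 1·2^3
Factor λ_0 = (0, 1, 1, 0, 0)
Factor λ_1 = (0, 1, 0, 0, 0)
Factor λ_2 = (1, 0, 0, 0, 0)
Factor λ_3 = (0, 1, 0, 1, 1)
Factor λ_4 = (0, 1, 1, 0, 0)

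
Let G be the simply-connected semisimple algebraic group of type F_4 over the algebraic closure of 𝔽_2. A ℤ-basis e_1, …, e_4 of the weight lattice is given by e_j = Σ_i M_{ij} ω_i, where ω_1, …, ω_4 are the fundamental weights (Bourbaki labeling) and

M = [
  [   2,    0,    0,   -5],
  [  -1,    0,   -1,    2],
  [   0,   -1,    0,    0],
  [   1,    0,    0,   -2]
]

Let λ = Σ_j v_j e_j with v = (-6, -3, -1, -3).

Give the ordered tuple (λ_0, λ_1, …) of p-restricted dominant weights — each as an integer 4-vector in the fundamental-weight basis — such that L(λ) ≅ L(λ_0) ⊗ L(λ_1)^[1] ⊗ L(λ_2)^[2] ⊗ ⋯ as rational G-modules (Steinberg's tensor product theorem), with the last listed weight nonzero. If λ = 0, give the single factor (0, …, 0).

((1, 1, 1, 0), (1, 0, 1, 0))

Converting to the ω-basis (c_i = row i of M dotted with v = (-6, -3, -1, -3)):
  c_1 = (2)·(-6) + (0)·(-3) + (0)·(-1) + (-5)·(-3) = 3
  c_2 = (-1)·(-6) + (0)·(-3) + (-1)·(-1) + (2)·(-3) = 1
  c_3 = (0)·(-6) + (-1)·(-3) + (0)·(-1) + (0)·(-3) = 3
  c_4 = (1)·(-6) + (0)·(-3) + (0)·(-1) + (-2)·(-3) = 0
p = 2; digits c_i = Σ_j d_{ij}·2^j, 0 ≤ d_{ij} < 2:
  c_1 = 3 = 1·2^0 + 1·2^1
  c_2 = 1 = 1·2^0
  c_3 = 3 = 1·2^0 + 1·2^1
  c_4 = 0
Factor λ_0 = (1, 1, 1, 0)
Factor λ_1 = (1, 0, 1, 0)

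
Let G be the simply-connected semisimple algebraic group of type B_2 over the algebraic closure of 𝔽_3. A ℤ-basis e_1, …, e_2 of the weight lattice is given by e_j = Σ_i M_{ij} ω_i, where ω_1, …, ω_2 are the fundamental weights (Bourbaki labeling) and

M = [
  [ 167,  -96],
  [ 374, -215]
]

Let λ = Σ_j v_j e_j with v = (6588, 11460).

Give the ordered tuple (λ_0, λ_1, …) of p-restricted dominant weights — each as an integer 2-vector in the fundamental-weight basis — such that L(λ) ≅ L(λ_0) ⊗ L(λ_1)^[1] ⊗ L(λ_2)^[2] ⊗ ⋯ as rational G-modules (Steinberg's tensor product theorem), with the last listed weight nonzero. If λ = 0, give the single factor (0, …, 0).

Change of basis e → ω: c = M·v where v = (6588, 11460):
  c_1 = 167*6588 + -96*11460 = 36
  c_2 = 374*6588 + -215*11460 = 12
Writing each c_i in base p = 3:
  c_1 = 36 = 0·3^0 + 0·3^1 + 1·3^2 + 1·3^3
  c_2 = 12 = 0·3^0 + 1·3^1 + 1·3^2
p-restricted factor λ_0 = (0, 0)
p-restricted factor λ_1 = (0, 1)
p-restricted factor λ_2 = (1, 1)
p-restricted factor λ_3 = (1, 0)

((0, 0), (0, 1), (1, 1), (1, 0))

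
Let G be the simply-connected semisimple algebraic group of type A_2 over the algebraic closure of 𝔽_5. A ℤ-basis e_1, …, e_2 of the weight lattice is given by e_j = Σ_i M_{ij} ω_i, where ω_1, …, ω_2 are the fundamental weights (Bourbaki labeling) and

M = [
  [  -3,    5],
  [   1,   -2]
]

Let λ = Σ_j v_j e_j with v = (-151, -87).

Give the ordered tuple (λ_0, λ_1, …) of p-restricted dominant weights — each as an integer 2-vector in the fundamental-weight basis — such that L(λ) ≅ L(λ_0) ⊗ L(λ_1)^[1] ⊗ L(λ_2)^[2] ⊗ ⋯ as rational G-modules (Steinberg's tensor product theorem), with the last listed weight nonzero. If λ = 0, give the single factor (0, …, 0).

Change of basis e → ω: c = M·v where v = (-151, -87):
  c_1 = (-3)·(-151) + (5)·(-87) = 18
  c_2 = (1)·(-151) + (-2)·(-87) = 23
Expand coordinatewise in base 5:
  c_1 = 18 = 3·5^0 + 3·5^1
  c_2 = 23 = 3·5^0 + 4·5^1
p-restricted factor λ_0 = (3, 3)
p-restricted factor λ_1 = (3, 4)

((3, 3), (3, 4))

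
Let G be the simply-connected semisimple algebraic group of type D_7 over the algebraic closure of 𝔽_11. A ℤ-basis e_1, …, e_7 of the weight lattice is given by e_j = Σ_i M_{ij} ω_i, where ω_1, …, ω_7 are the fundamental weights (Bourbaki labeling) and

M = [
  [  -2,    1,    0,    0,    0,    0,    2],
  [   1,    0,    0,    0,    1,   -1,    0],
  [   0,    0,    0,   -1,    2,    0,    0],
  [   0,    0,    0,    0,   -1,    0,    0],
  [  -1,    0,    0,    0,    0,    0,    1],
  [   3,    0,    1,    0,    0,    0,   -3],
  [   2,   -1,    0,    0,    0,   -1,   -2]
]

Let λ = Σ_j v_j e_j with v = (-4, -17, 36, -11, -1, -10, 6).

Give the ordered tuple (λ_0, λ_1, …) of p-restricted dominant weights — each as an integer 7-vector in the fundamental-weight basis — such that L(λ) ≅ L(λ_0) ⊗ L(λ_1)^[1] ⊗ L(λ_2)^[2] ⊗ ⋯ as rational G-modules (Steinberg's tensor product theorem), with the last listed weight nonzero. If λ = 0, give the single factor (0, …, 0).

Change of basis e → ω: c = M·v where v = (-4, -17, 36, -11, -1, -10, 6):
  c_1 = -2*-4 + 1*-17 + 0*36 + 0*-11 + 0*-1 + 0*-10 + 2*6 = 3
  c_2 = 1*-4 + 0*-17 + 0*36 + 0*-11 + 1*-1 + -1*-10 + 0*6 = 5
  c_3 = 0*-4 + 0*-17 + 0*36 + -1*-11 + 2*-1 + 0*-10 + 0*6 = 9
  c_4 = 0*-4 + 0*-17 + 0*36 + 0*-11 + -1*-1 + 0*-10 + 0*6 = 1
  c_5 = -1*-4 + 0*-17 + 0*36 + 0*-11 + 0*-1 + 0*-10 + 1*6 = 10
  c_6 = 3*-4 + 0*-17 + 1*36 + 0*-11 + 0*-1 + 0*-10 + -3*6 = 6
  c_7 = 2*-4 + -1*-17 + 0*36 + 0*-11 + 0*-1 + -1*-10 + -2*6 = 7
p = 11; digits c_i = Σ_j d_{ij}·11^j, 0 ≤ d_{ij} < 11:
  c_1 = 3 = 3·11^0
  c_2 = 5 = 5·11^0
  c_3 = 9 = 9·11^0
  c_4 = 1 = 1·11^0
  c_5 = 10 = 10·11^0
  c_6 = 6 = 6·11^0
  c_7 = 7 = 7·11^0
Factor λ_0 = (3, 5, 9, 1, 10, 6, 7)

((3, 5, 9, 1, 10, 6, 7),)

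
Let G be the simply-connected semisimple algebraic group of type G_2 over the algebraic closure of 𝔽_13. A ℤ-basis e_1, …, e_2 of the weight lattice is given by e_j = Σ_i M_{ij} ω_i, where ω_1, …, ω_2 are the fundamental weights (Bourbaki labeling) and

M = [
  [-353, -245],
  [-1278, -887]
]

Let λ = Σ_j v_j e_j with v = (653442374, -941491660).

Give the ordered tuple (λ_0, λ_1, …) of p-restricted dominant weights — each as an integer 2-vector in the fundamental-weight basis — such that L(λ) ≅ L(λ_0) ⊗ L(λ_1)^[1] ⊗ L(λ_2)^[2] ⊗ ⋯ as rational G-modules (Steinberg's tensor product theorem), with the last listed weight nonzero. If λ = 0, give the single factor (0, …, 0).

In the fundamental-weight basis, λ has coordinates c = M·v (v = (653442374, -941491660)):
  c_1 = -353*653442374 + -245*-941491660 = 298678
  c_2 = -1278*653442374 + -887*-941491660 = 3748448
Base-13 expansion of each c_i:
  c_1 = 298678 = 3·13^0 + 4·13^1 + 12·13^2 + 5·13^3 + 10·13^4
  c_2 = 3748448 = 2·13^0 + 2·13^1 + 2·13^2 + 3·13^3 + 1·13^4 + 10·13^5
Factor λ_0 = (3, 2)
Factor λ_1 = (4, 2)
Factor λ_2 = (12, 2)
Factor λ_3 = (5, 3)
Factor λ_4 = (10, 1)
Factor λ_5 = (0, 10)

((3, 2), (4, 2), (12, 2), (5, 3), (10, 1), (0, 10))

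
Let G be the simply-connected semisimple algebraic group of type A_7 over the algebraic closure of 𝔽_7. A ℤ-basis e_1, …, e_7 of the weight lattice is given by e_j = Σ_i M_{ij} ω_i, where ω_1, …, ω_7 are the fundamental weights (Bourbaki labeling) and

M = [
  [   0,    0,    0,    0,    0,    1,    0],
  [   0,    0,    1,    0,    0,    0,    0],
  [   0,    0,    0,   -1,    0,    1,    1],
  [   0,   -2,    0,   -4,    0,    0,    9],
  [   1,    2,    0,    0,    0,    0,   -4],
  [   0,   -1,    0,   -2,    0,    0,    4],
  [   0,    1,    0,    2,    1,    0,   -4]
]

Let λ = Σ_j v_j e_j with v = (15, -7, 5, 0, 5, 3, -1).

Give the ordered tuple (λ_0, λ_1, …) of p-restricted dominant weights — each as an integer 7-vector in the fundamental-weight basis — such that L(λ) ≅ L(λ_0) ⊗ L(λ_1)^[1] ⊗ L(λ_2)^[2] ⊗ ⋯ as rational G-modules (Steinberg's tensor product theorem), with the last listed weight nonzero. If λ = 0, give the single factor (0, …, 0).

((3, 5, 2, 5, 5, 3, 2),)

Change of basis e → ω: c = M·v where v = (15, -7, 5, 0, 5, 3, -1):
  c_1 = (0)·(15) + (0)·(-7) + (0)·(5) + (0)·(0) + (0)·(5) + (1)·(3) + (0)·(-1) = 3
  c_2 = (0)·(15) + (0)·(-7) + (1)·(5) + (0)·(0) + (0)·(5) + (0)·(3) + (0)·(-1) = 5
  c_3 = (0)·(15) + (0)·(-7) + (0)·(5) + (-1)·(0) + (0)·(5) + (1)·(3) + (1)·(-1) = 2
  c_4 = (0)·(15) + (-2)·(-7) + (0)·(5) + (-4)·(0) + (0)·(5) + (0)·(3) + (9)·(-1) = 5
  c_5 = (1)·(15) + (2)·(-7) + (0)·(5) + (0)·(0) + (0)·(5) + (0)·(3) + (-4)·(-1) = 5
  c_6 = (0)·(15) + (-1)·(-7) + (0)·(5) + (-2)·(0) + (0)·(5) + (0)·(3) + (4)·(-1) = 3
  c_7 = (0)·(15) + (1)·(-7) + (0)·(5) + (2)·(0) + (1)·(5) + (0)·(3) + (-4)·(-1) = 2
Expand coordinatewise in base 7:
  c_1 = 3 = 3·7^0
  c_2 = 5 = 5·7^0
  c_3 = 2 = 2·7^0
  c_4 = 5 = 5·7^0
  c_5 = 5 = 5·7^0
  c_6 = 3 = 3·7^0
  c_7 = 2 = 2·7^0
p-restricted factor λ_0 = (3, 5, 2, 5, 5, 3, 2)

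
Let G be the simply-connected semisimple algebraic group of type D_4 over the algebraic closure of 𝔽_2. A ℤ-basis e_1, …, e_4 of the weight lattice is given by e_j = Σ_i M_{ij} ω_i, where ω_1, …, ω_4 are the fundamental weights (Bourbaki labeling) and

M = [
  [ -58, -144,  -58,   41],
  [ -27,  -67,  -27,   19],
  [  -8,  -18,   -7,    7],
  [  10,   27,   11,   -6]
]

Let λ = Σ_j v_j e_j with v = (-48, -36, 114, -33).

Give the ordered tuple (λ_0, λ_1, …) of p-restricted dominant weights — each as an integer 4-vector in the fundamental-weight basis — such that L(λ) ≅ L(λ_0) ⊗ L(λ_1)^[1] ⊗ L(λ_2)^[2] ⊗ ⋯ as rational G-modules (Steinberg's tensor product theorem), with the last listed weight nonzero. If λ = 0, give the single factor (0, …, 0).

((1, 1, 1, 0), (1, 1, 1, 0))

Change of basis e → ω: c = M·v where v = (-48, -36, 114, -33):
  c_1 = -58*-48 + -144*-36 + -58*114 + 41*-33 = 3
  c_2 = -27*-48 + -67*-36 + -27*114 + 19*-33 = 3
  c_3 = -8*-48 + -18*-36 + -7*114 + 7*-33 = 3
  c_4 = 10*-48 + 27*-36 + 11*114 + -6*-33 = 0
Base-2 expansion of each c_i:
  c_1 = 3 = 1·2^0 + 1·2^1
  c_2 = 3 = 1·2^0 + 1·2^1
  c_3 = 3 = 1·2^0 + 1·2^1
  c_4 = 0
λ_0 = (1, 1, 1, 0)
λ_1 = (1, 1, 1, 0)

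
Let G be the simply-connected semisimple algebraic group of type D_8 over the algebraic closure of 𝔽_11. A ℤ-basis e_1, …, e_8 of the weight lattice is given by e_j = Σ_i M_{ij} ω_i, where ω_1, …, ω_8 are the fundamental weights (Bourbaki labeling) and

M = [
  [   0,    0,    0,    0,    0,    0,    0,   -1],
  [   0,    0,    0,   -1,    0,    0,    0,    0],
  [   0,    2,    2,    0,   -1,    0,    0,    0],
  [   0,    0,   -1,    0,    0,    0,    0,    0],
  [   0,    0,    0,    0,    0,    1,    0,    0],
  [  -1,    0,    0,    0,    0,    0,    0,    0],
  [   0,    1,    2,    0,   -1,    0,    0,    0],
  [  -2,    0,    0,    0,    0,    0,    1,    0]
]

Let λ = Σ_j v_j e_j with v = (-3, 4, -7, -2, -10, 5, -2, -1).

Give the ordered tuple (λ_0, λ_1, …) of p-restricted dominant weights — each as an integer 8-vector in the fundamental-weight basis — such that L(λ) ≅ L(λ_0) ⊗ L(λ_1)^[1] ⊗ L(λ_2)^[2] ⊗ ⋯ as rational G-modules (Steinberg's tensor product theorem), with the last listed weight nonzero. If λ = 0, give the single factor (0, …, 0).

((1, 2, 4, 7, 5, 3, 0, 4),)

In the fundamental-weight basis, λ has coordinates c = M·v (v = (-3, 4, -7, -2, -10, 5, -2, -1)):
  c_1 = (0)·(-3) + (0)·(4) + (0)·(-7) + (0)·(-2) + (0)·(-10) + (0)·(5) + (0)·(-2) + (-1)·(-1) = 1
  c_2 = (0)·(-3) + (0)·(4) + (0)·(-7) + (-1)·(-2) + (0)·(-10) + (0)·(5) + (0)·(-2) + (0)·(-1) = 2
  c_3 = (0)·(-3) + (2)·(4) + (2)·(-7) + (0)·(-2) + (-1)·(-10) + (0)·(5) + (0)·(-2) + (0)·(-1) = 4
  c_4 = (0)·(-3) + (0)·(4) + (-1)·(-7) + (0)·(-2) + (0)·(-10) + (0)·(5) + (0)·(-2) + (0)·(-1) = 7
  c_5 = (0)·(-3) + (0)·(4) + (0)·(-7) + (0)·(-2) + (0)·(-10) + (1)·(5) + (0)·(-2) + (0)·(-1) = 5
  c_6 = (-1)·(-3) + (0)·(4) + (0)·(-7) + (0)·(-2) + (0)·(-10) + (0)·(5) + (0)·(-2) + (0)·(-1) = 3
  c_7 = (0)·(-3) + (1)·(4) + (2)·(-7) + (0)·(-2) + (-1)·(-10) + (0)·(5) + (0)·(-2) + (0)·(-1) = 0
  c_8 = (-2)·(-3) + (0)·(4) + (0)·(-7) + (0)·(-2) + (0)·(-10) + (0)·(5) + (1)·(-2) + (0)·(-1) = 4
Writing each c_i in base p = 11:
  c_1 = 1 = 1·11^0
  c_2 = 2 = 2·11^0
  c_3 = 4 = 4·11^0
  c_4 = 7 = 7·11^0
  c_5 = 5 = 5·11^0
  c_6 = 3 = 3·11^0
  c_7 = 0
  c_8 = 4 = 4·11^0
p-restricted factor λ_0 = (1, 2, 4, 7, 5, 3, 0, 4)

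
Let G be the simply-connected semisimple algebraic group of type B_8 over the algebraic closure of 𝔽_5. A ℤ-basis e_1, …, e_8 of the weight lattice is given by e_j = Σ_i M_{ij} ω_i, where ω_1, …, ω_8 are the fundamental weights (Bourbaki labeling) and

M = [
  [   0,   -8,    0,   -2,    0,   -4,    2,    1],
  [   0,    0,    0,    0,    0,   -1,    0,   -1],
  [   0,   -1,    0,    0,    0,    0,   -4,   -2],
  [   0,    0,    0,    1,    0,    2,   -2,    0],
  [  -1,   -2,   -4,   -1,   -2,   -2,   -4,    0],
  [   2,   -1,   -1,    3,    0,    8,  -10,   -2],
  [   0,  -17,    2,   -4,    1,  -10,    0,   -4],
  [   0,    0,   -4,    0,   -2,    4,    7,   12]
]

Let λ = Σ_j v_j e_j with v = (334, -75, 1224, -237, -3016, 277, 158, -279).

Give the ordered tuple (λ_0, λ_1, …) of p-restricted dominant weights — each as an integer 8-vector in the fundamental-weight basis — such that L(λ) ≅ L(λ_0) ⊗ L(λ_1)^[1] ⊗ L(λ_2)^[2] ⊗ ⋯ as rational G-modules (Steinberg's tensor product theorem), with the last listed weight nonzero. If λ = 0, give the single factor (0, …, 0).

ω-coordinates c = M·v, v = (334, -75, 1224, -237, -3016, 277, 158, -279):
  c_1 = 0*334 + -8*-75 + 0*1224 + -2*-237 + 0*-3016 + -4*277 + 2*158 + 1*-279 = 3
  c_2 = 0*334 + 0*-75 + 0*1224 + 0*-237 + 0*-3016 + -1*277 + 0*158 + -1*-279 = 2
  c_3 = 0*334 + -1*-75 + 0*1224 + 0*-237 + 0*-3016 + 0*277 + -4*158 + -2*-279 = 1
  c_4 = 0*334 + 0*-75 + 0*1224 + 1*-237 + 0*-3016 + 2*277 + -2*158 + 0*-279 = 1
  c_5 = -1*334 + -2*-75 + -4*1224 + -1*-237 + -2*-3016 + -2*277 + -4*158 + 0*-279 = 3
  c_6 = 2*334 + -1*-75 + -1*1224 + 3*-237 + 0*-3016 + 8*277 + -10*158 + -2*-279 = 2
  c_7 = 0*334 + -17*-75 + 2*1224 + -4*-237 + 1*-3016 + -10*277 + 0*158 + -4*-279 = 1
  c_8 = 0*334 + 0*-75 + -4*1224 + 0*-237 + -2*-3016 + 4*277 + 7*158 + 12*-279 = 2
Base-5 expansion of each c_i:
  c_1 = 3 = 3·5^0
  c_2 = 2 = 2·5^0
  c_3 = 1 = 1·5^0
  c_4 = 1 = 1·5^0
  c_5 = 3 = 3·5^0
  c_6 = 2 = 2·5^0
  c_7 = 1 = 1·5^0
  c_8 = 2 = 2·5^0
Factor λ_0 = (3, 2, 1, 1, 3, 2, 1, 2)

((3, 2, 1, 1, 3, 2, 1, 2),)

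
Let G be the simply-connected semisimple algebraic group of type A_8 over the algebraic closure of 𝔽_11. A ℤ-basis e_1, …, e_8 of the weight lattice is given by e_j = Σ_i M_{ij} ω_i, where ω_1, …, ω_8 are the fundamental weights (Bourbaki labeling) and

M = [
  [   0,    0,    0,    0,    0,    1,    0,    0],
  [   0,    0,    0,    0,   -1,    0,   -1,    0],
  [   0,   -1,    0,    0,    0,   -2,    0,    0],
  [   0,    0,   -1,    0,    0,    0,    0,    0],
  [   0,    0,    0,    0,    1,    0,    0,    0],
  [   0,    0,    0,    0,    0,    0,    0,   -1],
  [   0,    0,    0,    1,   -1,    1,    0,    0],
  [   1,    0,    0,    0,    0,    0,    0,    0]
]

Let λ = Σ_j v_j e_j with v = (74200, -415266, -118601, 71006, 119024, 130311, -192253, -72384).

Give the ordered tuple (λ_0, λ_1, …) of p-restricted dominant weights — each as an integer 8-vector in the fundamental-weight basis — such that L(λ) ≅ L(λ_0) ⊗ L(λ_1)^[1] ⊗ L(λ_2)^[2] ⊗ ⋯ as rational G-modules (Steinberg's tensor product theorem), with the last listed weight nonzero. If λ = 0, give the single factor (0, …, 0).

((5, 2, 6, 10, 4, 4, 2, 5), (10, 2, 0, 1, 7, 2, 1, 2), (9, 0, 2, 1, 4, 4, 9, 8), (9, 0, 6, 1, 1, 10, 6, 0), (8, 5, 10, 8, 8, 4, 5, 5))

ω-coordinates c = M·v, v = (74200, -415266, -118601, 71006, 119024, 130311, -192253, -72384):
  c_1 = 0*74200 + 0*-415266 + 0*-118601 + 0*71006 + 0*119024 + 1*130311 + 0*-192253 + 0*-72384 = 130311
  c_2 = 0*74200 + 0*-415266 + 0*-118601 + 0*71006 + -1*119024 + 0*130311 + -1*-192253 + 0*-72384 = 73229
  c_3 = 0*74200 + -1*-415266 + 0*-118601 + 0*71006 + 0*119024 + -2*130311 + 0*-192253 + 0*-72384 = 154644
  c_4 = 0*74200 + 0*-415266 + -1*-118601 + 0*71006 + 0*119024 + 0*130311 + 0*-192253 + 0*-72384 = 118601
  c_5 = 0*74200 + 0*-415266 + 0*-118601 + 0*71006 + 1*119024 + 0*130311 + 0*-192253 + 0*-72384 = 119024
  c_6 = 0*74200 + 0*-415266 + 0*-118601 + 0*71006 + 0*119024 + 0*130311 + 0*-192253 + -1*-72384 = 72384
  c_7 = 0*74200 + 0*-415266 + 0*-118601 + 1*71006 + -1*119024 + 1*130311 + 0*-192253 + 0*-72384 = 82293
  c_8 = 1*74200 + 0*-415266 + 0*-118601 + 0*71006 + 0*119024 + 0*130311 + 0*-192253 + 0*-72384 = 74200
p = 11; digits c_i = Σ_j d_{ij}·11^j, 0 ≤ d_{ij} < 11:
  c_1 = 130311 = 5·11^0 + 10·11^1 + 9·11^2 + 9·11^3 + 8·11^4
  c_2 = 73229 = 2·11^0 + 2·11^1 + 0·11^2 + 0·11^3 + 5·11^4
  c_3 = 154644 = 6·11^0 + 0·11^1 + 2·11^2 + 6·11^3 + 10·11^4
  c_4 = 118601 = 10·11^0 + 1·11^1 + 1·11^2 + 1·11^3 + 8·11^4
  c_5 = 119024 = 4·11^0 + 7·11^1 + 4·11^2 + 1·11^3 + 8·11^4
  c_6 = 72384 = 4·11^0 + 2·11^1 + 4·11^2 + 10·11^3 + 4·11^4
  c_7 = 82293 = 2·11^0 + 1·11^1 + 9·11^2 + 6·11^3 + 5·11^4
  c_8 = 74200 = 5·11^0 + 2·11^1 + 8·11^2 + 0·11^3 + 5·11^4
λ_0 = (5, 2, 6, 10, 4, 4, 2, 5)
λ_1 = (10, 2, 0, 1, 7, 2, 1, 2)
λ_2 = (9, 0, 2, 1, 4, 4, 9, 8)
λ_3 = (9, 0, 6, 1, 1, 10, 6, 0)
λ_4 = (8, 5, 10, 8, 8, 4, 5, 5)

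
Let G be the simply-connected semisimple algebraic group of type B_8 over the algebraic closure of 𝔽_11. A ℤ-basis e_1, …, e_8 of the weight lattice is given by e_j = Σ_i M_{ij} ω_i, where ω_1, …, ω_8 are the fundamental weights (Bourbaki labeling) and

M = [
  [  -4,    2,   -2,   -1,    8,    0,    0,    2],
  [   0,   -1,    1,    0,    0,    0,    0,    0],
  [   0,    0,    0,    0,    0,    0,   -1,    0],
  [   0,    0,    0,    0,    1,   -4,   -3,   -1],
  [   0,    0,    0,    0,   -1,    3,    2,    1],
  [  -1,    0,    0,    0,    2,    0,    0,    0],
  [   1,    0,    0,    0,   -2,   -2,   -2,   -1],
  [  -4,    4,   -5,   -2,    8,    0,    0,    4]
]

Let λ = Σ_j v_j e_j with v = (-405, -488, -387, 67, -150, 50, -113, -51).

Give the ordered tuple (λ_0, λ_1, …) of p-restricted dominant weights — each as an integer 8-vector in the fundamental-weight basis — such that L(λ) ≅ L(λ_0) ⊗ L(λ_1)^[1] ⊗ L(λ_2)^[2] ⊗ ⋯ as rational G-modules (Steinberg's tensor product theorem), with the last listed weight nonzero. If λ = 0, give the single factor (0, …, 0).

Compute c_i = Σ_j M_{ij} v_j with v = (-405, -488, -387, 67, -150, 50, -113, -51):
  c_1 = (-4)·(-405) + (2)·(-488) + (-2)·(-387) + (-1)·(67) + (8)·(-150) + (0)·(50) + (0)·(-113) + (2)·(-51) = 49
  c_2 = (0)·(-405) + (-1)·(-488) + (1)·(-387) + (0)·(67) + (0)·(-150) + (0)·(50) + (0)·(-113) + (0)·(-51) = 101
  c_3 = (0)·(-405) + (0)·(-488) + (0)·(-387) + (0)·(67) + (0)·(-150) + (0)·(50) + (-1)·(-113) + (0)·(-51) = 113
  c_4 = (0)·(-405) + (0)·(-488) + (0)·(-387) + (0)·(67) + (1)·(-150) + (-4)·(50) + (-3)·(-113) + (-1)·(-51) = 40
  c_5 = (0)·(-405) + (0)·(-488) + (0)·(-387) + (0)·(67) + (-1)·(-150) + (3)·(50) + (2)·(-113) + (1)·(-51) = 23
  c_6 = (-1)·(-405) + (0)·(-488) + (0)·(-387) + (0)·(67) + (2)·(-150) + (0)·(50) + (0)·(-113) + (0)·(-51) = 105
  c_7 = (1)·(-405) + (0)·(-488) + (0)·(-387) + (0)·(67) + (-2)·(-150) + (-2)·(50) + (-2)·(-113) + (-1)·(-51) = 72
  c_8 = (-4)·(-405) + (4)·(-488) + (-5)·(-387) + (-2)·(67) + (8)·(-150) + (0)·(50) + (0)·(-113) + (4)·(-51) = 65
Expand coordinatewise in base 11:
  c_1 = 49 = 5·11^0 + 4·11^1
  c_2 = 101 = 2·11^0 + 9·11^1
  c_3 = 113 = 3·11^0 + 10·11^1
  c_4 = 40 = 7·11^0 + 3·11^1
  c_5 = 23 = 1·11^0 + 2·11^1
  c_6 = 105 = 6·11^0 + 9·11^1
  c_7 = 72 = 6·11^0 + 6·11^1
  c_8 = 65 = 10·11^0 + 5·11^1
Factor λ_0 = (5, 2, 3, 7, 1, 6, 6, 10)
Factor λ_1 = (4, 9, 10, 3, 2, 9, 6, 5)

((5, 2, 3, 7, 1, 6, 6, 10), (4, 9, 10, 3, 2, 9, 6, 5))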